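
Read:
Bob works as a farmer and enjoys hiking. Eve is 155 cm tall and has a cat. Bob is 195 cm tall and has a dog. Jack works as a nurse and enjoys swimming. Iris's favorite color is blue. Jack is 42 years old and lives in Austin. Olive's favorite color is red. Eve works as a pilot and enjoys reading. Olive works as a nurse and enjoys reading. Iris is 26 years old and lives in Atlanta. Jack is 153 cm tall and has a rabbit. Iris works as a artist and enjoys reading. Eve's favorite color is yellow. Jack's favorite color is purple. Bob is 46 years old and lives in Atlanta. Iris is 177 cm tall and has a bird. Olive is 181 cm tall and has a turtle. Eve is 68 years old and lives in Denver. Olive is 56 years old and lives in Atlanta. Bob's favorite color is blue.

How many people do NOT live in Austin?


Not in Austin: 4

4


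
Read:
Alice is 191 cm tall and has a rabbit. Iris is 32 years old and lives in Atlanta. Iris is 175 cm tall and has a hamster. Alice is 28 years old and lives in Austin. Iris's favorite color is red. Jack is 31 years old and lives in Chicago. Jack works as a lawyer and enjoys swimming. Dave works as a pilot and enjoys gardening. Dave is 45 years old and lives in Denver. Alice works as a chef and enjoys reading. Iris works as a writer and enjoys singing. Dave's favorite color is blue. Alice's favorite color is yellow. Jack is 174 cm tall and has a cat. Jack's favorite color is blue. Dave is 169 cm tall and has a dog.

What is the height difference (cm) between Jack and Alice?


|174 - 191| = 17

17


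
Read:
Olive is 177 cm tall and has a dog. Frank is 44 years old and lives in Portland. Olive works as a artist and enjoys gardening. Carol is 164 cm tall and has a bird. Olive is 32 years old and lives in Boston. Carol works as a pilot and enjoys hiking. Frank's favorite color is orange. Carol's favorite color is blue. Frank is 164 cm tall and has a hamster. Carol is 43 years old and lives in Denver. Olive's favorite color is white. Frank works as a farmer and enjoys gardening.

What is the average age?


Sum=119, n=3, avg=39.67

39.67


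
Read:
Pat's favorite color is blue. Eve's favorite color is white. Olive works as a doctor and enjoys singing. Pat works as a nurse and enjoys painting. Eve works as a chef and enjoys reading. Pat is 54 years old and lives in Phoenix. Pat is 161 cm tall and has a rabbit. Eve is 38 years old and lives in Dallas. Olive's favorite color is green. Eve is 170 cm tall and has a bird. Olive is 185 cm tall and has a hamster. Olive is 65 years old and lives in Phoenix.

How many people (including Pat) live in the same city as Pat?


Pat lives in Phoenix. Count = 2

2


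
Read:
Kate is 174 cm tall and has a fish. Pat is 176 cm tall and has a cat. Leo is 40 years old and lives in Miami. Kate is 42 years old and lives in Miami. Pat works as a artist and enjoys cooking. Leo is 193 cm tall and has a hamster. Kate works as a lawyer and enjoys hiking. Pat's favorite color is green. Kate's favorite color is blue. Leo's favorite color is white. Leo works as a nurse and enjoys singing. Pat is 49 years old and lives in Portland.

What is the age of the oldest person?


Oldest: Pat at 49

49


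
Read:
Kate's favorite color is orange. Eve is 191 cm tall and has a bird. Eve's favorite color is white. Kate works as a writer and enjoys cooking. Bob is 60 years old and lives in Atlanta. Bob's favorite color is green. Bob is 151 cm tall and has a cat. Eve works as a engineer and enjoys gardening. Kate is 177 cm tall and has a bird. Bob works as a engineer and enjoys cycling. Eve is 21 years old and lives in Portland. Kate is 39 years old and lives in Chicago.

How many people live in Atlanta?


Count in Atlanta: 1

1


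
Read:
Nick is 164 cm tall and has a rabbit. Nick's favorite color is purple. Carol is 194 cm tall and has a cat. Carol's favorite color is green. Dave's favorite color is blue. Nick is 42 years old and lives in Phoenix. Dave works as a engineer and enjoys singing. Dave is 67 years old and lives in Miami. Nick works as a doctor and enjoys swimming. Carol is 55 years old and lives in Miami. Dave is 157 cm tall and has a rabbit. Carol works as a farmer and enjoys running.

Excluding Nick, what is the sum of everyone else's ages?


Sum (excluding Nick): 122

122


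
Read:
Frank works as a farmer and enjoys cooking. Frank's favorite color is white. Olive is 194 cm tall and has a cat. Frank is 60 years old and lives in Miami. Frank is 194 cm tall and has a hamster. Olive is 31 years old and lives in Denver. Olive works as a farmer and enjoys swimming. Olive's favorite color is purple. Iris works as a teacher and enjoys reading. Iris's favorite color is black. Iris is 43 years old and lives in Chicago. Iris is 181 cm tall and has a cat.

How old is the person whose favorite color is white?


Person with favorite color=white is Frank, age 60

60


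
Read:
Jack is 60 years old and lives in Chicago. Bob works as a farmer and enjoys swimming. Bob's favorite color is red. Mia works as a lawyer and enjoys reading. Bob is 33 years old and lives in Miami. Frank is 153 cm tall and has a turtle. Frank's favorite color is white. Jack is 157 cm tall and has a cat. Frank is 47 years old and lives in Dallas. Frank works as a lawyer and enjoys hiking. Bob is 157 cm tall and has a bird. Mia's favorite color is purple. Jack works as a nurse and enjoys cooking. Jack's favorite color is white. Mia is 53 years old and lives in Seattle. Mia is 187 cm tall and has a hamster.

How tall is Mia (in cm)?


Mia is 187 cm tall

187


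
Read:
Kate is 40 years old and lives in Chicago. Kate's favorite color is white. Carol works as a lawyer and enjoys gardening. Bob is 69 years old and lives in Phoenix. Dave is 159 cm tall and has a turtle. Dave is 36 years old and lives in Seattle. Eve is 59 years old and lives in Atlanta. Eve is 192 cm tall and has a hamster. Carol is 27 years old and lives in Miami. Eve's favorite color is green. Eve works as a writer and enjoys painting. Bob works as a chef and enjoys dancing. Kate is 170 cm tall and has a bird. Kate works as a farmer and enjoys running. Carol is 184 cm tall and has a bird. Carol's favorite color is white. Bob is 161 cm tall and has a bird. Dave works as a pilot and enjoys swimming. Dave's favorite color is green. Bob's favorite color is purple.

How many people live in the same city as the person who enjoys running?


Person with hobby running is Kate, city Chicago. Count = 1

1


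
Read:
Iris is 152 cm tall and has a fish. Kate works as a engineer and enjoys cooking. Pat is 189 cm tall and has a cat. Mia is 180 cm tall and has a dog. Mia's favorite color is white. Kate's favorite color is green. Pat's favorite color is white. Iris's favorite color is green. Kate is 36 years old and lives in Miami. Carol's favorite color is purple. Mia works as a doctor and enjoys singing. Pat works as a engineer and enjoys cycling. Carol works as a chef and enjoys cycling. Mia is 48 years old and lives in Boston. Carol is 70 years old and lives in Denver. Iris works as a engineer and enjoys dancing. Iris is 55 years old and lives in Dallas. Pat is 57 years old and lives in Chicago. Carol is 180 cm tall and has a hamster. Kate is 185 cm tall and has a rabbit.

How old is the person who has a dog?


Person with dog is Mia, age 48

48


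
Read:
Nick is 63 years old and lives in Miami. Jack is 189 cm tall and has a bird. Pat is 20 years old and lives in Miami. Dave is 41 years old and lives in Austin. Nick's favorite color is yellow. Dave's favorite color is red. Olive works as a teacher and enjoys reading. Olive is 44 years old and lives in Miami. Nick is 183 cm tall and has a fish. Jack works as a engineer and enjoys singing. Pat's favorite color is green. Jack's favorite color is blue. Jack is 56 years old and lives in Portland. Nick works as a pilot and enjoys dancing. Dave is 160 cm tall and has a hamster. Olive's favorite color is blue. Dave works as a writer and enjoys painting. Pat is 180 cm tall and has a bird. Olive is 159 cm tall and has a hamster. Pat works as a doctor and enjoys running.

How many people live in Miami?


Count in Miami: 3

3


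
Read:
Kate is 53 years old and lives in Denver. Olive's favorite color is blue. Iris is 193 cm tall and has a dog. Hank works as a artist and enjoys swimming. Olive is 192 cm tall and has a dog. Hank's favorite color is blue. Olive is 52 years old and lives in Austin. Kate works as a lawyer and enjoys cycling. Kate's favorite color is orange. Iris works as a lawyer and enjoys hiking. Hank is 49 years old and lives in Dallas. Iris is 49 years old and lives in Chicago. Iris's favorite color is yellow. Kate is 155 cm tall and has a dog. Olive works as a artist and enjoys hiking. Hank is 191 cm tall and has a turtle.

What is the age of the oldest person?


Oldest: Kate at 53

53


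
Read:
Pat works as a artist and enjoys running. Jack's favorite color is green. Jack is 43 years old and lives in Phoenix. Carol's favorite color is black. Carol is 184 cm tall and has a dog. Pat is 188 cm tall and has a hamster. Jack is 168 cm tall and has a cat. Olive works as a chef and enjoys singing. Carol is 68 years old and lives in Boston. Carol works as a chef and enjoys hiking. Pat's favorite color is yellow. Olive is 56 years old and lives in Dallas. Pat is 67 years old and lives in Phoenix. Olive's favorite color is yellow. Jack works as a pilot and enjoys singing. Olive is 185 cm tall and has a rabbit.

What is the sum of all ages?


67+43+56+68 = 234

234


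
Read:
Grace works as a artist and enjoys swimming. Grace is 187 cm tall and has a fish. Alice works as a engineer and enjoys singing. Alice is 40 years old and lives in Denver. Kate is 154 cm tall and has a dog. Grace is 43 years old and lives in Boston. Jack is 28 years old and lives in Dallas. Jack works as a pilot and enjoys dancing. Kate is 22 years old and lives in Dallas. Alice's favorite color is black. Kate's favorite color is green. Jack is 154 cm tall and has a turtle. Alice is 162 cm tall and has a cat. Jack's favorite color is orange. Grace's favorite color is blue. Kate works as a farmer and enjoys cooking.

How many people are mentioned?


People: Jack, Grace, Alice, Kate. Count = 4

4


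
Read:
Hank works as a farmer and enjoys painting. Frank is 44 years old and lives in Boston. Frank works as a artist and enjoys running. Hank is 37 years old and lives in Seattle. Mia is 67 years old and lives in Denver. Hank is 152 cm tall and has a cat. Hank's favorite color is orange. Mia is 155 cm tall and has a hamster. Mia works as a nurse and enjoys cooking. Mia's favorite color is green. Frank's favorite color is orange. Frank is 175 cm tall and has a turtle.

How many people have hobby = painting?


Count: 1

1


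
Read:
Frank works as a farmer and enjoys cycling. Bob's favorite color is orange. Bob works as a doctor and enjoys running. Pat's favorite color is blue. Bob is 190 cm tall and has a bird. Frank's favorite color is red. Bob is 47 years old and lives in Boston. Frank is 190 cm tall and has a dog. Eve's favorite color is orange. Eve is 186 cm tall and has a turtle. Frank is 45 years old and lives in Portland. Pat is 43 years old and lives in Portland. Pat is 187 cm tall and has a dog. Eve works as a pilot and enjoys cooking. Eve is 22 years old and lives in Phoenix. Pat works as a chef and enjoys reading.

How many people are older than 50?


Filter: 0

0


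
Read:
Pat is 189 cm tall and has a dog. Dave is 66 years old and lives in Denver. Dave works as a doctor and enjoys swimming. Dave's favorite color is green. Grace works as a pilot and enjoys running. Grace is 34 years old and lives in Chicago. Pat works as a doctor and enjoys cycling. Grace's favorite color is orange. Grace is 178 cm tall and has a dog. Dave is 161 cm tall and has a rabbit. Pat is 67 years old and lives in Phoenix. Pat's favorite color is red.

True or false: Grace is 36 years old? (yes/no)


Grace is actually 34. no

no


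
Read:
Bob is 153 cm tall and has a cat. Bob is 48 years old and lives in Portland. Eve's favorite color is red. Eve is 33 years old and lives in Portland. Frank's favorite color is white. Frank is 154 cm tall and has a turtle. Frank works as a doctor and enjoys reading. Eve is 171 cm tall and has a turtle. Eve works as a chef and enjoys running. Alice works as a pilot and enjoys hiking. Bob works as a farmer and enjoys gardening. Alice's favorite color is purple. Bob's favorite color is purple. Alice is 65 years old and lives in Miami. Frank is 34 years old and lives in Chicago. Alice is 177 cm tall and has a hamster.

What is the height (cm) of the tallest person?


Tallest: Alice at 177 cm

177


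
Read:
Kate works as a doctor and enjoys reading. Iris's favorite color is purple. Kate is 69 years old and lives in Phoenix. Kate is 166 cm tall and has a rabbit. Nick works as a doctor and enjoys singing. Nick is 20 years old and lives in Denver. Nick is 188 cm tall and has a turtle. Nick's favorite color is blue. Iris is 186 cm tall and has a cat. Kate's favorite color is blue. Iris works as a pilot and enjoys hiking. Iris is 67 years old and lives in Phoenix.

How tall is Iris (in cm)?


Iris is 186 cm tall

186


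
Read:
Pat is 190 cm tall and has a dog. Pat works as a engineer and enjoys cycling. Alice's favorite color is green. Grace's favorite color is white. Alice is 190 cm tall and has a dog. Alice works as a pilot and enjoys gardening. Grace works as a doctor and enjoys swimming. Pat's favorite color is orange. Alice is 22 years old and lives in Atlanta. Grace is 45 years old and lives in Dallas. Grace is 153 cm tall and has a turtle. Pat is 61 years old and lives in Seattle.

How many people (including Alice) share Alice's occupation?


Alice is a pilot. Count = 1

1


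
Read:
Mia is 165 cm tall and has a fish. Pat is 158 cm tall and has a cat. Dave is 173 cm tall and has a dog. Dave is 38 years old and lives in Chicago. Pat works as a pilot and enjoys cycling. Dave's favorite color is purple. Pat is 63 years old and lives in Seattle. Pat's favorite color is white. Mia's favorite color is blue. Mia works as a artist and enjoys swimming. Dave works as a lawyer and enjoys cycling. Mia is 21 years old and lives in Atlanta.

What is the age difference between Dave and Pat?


|38 - 63| = 25

25


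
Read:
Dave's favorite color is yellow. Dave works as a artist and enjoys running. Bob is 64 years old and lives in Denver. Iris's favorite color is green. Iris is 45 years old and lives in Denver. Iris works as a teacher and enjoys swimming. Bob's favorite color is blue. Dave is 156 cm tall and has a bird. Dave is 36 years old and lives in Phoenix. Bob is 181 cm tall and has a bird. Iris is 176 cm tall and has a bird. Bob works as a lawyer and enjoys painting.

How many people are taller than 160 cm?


Taller than 160: 2

2


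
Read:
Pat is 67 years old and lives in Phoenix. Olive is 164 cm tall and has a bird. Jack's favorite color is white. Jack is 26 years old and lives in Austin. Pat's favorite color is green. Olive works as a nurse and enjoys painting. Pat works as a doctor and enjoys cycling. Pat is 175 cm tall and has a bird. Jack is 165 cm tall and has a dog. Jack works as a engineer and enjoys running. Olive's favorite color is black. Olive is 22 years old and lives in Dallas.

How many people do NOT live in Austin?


Not in Austin: 2

2


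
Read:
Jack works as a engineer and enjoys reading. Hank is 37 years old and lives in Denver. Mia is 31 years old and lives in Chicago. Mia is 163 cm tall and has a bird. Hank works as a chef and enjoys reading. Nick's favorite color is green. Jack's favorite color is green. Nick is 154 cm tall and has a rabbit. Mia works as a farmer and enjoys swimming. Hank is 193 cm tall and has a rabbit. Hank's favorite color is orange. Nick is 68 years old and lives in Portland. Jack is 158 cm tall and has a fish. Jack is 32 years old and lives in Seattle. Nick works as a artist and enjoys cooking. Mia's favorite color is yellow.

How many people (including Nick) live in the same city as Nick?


Nick lives in Portland. Count = 1

1


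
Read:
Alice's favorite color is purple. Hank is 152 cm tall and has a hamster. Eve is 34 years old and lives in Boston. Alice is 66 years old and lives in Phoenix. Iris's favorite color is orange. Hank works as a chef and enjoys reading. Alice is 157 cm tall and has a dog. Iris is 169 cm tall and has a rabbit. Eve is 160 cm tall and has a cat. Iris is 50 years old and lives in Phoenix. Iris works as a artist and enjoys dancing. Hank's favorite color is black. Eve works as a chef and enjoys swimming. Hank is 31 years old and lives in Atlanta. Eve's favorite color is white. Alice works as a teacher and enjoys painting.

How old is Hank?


Hank is 31 years old

31


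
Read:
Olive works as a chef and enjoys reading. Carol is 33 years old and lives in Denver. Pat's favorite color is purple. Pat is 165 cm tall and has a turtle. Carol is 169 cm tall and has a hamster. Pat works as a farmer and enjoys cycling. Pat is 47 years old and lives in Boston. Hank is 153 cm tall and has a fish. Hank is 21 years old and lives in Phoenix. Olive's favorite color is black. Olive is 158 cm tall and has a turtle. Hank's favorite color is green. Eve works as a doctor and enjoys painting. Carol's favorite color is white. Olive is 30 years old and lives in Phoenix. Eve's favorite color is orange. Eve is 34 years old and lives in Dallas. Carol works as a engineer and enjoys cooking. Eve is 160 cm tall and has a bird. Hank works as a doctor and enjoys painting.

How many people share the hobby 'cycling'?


Count: 1

1


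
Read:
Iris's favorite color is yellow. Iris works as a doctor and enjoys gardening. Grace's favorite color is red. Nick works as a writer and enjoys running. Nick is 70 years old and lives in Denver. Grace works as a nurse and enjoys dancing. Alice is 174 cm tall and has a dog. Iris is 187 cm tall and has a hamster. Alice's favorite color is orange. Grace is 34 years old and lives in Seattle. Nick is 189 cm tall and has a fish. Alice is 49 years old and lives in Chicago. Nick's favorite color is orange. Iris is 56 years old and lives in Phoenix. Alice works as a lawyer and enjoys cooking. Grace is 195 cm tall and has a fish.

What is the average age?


Sum=209, n=4, avg=52.25

52.25


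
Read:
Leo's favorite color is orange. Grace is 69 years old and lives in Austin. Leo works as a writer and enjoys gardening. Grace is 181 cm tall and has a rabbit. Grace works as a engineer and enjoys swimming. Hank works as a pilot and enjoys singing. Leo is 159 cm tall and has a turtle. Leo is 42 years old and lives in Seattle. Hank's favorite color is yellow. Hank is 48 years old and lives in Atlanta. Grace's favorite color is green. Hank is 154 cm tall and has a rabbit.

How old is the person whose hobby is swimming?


Person with hobby=swimming is Grace, age 69

69


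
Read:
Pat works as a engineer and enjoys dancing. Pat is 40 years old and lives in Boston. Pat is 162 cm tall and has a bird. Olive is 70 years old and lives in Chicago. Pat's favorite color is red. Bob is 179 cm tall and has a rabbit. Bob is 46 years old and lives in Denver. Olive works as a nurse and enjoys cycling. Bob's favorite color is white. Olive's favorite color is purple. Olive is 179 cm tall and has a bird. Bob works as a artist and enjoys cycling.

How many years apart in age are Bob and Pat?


46 vs 40, diff = 6

6


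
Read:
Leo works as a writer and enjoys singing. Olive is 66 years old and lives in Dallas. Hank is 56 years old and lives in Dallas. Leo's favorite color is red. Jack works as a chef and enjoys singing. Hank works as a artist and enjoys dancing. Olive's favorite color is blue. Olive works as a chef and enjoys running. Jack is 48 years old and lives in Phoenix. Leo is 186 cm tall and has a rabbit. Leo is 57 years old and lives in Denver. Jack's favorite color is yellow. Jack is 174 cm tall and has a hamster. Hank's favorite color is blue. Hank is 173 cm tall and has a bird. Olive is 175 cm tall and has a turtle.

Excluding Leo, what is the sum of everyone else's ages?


Sum (excluding Leo): 170

170


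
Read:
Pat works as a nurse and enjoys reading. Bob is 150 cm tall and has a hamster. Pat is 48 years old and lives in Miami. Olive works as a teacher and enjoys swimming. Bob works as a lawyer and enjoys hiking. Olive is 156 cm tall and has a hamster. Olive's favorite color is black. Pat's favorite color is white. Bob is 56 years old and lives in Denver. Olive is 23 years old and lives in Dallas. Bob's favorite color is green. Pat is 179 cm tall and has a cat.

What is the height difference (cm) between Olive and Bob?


|156 - 150| = 6

6


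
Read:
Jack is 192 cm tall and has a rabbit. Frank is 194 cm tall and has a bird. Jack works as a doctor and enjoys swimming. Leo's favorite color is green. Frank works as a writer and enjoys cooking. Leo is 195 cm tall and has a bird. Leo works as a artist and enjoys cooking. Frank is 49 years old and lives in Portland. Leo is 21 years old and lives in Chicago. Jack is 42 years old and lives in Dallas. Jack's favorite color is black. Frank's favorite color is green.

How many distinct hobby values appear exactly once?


Unique hobby values: 1

1


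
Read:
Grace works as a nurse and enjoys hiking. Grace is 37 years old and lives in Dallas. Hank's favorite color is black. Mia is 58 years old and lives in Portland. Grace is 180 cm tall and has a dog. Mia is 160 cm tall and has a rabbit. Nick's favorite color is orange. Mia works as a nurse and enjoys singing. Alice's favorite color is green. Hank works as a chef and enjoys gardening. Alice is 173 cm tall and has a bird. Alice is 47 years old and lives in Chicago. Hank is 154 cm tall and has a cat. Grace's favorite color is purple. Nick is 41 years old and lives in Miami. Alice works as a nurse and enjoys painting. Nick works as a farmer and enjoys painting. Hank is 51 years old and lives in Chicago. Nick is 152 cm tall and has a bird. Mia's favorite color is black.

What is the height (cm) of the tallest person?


Tallest: Grace at 180 cm

180


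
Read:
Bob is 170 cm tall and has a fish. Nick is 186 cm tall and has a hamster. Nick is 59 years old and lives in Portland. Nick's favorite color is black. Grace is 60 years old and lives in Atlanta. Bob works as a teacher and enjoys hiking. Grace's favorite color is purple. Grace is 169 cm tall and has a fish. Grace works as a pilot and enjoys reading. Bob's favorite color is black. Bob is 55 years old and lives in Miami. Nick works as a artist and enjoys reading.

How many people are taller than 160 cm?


Taller than 160: 3

3


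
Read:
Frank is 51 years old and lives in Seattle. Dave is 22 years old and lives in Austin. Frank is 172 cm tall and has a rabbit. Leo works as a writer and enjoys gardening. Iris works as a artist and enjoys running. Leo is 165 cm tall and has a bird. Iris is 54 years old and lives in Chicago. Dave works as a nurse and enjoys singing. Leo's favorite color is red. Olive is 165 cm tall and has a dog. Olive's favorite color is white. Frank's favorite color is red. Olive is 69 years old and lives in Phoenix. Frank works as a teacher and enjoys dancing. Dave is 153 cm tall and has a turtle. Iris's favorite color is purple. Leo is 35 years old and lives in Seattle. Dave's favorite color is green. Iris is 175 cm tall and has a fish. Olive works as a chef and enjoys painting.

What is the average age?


Sum=231, n=5, avg=46.2

46.2


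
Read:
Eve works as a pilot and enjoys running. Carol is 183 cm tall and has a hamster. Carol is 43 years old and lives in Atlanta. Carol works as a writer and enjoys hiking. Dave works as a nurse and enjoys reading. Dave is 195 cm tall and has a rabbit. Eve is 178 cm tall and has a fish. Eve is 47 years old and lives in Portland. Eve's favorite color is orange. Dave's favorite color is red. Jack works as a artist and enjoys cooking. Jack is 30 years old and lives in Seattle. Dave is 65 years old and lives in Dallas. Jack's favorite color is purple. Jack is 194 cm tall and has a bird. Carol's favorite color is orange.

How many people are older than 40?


Filter: 3

3


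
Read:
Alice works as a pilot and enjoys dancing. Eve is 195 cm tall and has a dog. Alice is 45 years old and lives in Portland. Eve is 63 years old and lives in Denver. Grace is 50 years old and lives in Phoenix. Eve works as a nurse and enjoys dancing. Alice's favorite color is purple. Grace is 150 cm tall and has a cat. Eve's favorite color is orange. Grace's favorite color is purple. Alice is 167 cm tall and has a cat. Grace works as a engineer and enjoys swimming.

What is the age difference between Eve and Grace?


|63 - 50| = 13

13


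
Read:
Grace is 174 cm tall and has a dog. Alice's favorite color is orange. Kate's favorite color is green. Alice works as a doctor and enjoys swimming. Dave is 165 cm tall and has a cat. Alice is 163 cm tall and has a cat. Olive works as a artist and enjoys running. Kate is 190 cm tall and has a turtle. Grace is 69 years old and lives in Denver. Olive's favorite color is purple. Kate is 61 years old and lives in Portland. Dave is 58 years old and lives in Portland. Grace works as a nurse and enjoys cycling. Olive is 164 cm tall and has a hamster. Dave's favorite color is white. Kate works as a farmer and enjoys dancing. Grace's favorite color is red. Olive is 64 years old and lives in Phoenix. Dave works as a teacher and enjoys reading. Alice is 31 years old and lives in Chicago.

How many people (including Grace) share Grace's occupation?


Grace is a nurse. Count = 1

1


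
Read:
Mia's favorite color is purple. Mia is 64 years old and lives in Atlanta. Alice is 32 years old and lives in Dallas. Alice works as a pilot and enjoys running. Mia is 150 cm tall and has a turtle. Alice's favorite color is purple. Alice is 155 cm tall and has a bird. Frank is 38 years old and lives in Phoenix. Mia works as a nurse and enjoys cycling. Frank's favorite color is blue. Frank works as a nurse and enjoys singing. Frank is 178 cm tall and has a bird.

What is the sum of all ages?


32+64+38 = 134

134


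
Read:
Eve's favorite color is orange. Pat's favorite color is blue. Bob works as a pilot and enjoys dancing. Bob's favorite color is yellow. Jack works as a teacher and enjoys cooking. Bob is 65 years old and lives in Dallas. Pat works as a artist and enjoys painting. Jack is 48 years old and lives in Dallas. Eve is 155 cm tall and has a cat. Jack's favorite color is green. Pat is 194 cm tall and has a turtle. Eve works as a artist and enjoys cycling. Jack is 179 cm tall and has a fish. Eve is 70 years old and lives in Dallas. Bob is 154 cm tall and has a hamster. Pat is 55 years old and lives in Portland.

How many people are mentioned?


People: Bob, Eve, Pat, Jack. Count = 4

4


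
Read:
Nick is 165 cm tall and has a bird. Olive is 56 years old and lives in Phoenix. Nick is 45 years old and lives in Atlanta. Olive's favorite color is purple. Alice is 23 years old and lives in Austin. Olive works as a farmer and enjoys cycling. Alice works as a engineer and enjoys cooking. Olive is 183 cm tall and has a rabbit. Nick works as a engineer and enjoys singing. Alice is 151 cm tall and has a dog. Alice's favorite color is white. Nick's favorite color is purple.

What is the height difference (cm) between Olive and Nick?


|183 - 165| = 18

18


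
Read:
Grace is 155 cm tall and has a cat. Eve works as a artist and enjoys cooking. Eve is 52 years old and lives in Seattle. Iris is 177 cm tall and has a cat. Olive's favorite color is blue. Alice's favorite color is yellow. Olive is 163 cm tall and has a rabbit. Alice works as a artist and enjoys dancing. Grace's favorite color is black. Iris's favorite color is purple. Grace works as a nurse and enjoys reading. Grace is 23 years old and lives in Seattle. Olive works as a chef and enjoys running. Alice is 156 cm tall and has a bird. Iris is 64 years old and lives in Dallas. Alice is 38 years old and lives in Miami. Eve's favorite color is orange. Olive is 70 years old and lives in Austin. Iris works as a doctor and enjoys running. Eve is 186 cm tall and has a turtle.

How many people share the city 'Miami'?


Count: 1

1


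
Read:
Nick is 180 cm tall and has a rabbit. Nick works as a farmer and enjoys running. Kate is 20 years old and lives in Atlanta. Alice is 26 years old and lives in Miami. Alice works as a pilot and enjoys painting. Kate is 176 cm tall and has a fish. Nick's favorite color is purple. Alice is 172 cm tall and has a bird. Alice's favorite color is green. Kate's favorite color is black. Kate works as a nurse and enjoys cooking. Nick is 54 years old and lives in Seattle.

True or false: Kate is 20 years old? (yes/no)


Kate is actually 20. yes

yes


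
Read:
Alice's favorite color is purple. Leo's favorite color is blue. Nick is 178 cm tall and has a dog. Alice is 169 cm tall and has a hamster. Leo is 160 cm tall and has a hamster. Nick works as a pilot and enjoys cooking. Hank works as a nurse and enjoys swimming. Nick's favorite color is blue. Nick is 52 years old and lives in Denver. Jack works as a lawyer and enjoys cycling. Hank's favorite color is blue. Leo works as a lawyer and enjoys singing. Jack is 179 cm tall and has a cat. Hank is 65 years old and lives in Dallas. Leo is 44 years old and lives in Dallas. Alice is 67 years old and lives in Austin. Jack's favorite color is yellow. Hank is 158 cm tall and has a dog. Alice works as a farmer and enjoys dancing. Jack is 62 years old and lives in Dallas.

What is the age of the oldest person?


Oldest: Alice at 67

67


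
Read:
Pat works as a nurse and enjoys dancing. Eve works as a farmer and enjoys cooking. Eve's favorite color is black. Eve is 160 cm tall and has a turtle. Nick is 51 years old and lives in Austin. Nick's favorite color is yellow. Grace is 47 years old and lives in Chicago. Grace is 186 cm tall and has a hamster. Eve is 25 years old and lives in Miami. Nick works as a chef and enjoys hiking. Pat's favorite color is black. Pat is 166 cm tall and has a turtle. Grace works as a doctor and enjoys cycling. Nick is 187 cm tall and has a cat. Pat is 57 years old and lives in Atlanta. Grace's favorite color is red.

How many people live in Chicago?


Count in Chicago: 1

1


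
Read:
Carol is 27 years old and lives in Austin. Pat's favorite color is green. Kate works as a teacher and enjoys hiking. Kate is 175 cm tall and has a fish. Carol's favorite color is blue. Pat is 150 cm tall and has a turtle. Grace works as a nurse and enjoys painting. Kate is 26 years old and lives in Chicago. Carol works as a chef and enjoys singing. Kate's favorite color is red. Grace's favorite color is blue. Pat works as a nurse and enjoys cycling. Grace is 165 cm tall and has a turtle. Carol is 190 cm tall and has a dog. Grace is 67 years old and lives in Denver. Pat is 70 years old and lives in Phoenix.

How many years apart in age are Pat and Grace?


70 vs 67, diff = 3

3


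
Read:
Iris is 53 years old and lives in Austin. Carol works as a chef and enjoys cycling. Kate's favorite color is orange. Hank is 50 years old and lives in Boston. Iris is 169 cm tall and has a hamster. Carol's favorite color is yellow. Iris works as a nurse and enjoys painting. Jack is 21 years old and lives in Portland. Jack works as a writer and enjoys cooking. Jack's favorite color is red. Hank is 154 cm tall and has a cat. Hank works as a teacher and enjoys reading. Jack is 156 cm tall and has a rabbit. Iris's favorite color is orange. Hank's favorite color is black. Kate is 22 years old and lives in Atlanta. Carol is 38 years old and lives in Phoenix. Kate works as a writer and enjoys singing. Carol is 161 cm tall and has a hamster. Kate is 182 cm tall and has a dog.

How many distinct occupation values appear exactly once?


Unique occupation values: 3

3


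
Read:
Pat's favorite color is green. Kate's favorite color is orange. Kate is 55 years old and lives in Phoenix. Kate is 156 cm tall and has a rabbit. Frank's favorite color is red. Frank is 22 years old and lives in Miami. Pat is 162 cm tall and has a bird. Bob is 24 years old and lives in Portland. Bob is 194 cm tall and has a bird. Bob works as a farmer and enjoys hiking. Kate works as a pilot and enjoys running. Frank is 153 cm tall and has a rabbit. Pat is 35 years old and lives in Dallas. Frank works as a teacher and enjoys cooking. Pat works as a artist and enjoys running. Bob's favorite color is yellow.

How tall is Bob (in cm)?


Bob is 194 cm tall

194


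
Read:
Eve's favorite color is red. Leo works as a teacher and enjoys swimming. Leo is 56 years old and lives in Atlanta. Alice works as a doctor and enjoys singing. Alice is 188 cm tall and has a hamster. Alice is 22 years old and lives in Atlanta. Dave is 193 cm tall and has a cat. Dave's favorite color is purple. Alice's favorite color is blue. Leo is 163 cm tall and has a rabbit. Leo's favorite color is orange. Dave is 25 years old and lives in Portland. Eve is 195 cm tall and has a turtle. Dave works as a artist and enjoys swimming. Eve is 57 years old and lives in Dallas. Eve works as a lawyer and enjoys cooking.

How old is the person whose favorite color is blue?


Person with favorite color=blue is Alice, age 22

22


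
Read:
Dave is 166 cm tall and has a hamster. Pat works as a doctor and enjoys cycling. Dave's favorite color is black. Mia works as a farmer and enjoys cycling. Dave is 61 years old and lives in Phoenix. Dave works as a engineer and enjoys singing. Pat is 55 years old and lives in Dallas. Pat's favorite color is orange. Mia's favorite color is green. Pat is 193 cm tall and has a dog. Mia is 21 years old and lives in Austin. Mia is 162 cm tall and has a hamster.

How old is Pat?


Pat is 55 years old

55


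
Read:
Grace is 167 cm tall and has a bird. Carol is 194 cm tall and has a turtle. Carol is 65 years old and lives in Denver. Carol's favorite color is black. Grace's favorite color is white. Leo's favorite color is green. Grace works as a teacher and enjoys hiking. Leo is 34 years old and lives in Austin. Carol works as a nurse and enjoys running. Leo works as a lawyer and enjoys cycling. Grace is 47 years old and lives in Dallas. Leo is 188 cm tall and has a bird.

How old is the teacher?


The teacher is Grace, age 47

47


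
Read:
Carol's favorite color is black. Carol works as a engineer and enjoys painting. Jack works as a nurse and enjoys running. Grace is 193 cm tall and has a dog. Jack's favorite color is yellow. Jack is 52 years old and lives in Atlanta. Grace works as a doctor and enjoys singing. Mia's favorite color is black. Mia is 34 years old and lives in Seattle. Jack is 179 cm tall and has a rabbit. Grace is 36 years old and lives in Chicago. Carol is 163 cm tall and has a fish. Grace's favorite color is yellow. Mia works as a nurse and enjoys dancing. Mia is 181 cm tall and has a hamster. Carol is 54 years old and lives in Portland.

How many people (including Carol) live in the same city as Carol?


Carol lives in Portland. Count = 1

1


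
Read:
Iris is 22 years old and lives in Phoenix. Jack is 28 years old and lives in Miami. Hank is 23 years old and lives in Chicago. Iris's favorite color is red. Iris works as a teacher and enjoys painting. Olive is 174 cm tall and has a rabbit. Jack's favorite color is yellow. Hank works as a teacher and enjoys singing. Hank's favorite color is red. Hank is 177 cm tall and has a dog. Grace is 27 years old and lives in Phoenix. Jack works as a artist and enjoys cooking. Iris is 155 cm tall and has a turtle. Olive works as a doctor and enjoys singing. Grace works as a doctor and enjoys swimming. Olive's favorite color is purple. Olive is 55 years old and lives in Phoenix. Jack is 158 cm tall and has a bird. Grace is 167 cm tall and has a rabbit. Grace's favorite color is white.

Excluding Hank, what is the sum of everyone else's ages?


Sum (excluding Hank): 132

132


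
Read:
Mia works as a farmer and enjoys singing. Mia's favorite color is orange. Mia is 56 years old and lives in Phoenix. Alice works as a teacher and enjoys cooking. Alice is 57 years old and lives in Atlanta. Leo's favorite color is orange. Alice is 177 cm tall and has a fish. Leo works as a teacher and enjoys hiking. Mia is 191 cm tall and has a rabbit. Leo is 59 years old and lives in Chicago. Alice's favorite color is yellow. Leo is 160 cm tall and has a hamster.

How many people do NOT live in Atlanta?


Not in Atlanta: 2

2


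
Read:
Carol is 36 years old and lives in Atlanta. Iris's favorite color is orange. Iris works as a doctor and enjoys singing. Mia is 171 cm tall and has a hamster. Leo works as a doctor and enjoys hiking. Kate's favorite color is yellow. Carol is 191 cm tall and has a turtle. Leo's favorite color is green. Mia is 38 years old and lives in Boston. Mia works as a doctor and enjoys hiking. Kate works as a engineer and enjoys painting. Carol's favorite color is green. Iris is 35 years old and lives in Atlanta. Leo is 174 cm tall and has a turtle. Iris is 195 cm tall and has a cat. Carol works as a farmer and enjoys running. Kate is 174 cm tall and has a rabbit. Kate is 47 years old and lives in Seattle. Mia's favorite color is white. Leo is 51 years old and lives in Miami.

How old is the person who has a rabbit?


Person with rabbit is Kate, age 47

47


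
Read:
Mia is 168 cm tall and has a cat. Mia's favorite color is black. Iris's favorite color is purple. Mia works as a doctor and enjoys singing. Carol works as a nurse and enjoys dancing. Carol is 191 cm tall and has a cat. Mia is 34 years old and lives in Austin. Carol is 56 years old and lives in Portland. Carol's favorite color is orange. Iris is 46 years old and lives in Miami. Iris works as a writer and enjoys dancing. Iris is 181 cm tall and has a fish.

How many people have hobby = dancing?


Count: 2

2


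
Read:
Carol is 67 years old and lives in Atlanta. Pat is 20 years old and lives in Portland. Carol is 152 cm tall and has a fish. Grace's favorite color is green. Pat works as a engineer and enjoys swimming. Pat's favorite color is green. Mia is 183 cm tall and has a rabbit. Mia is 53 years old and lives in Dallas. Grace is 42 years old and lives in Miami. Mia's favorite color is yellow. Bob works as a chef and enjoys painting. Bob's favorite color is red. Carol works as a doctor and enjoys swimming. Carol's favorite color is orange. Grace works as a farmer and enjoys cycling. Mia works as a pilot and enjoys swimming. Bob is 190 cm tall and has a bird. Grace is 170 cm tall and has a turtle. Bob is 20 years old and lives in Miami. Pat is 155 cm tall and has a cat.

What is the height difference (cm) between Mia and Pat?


|183 - 155| = 28

28


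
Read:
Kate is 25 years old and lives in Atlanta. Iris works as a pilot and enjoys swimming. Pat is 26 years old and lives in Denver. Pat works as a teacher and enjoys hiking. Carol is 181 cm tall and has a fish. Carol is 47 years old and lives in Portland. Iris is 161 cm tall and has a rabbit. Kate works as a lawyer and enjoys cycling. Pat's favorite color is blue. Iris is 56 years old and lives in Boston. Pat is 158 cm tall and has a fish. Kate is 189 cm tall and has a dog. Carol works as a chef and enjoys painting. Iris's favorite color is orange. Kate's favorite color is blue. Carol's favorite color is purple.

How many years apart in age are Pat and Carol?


26 vs 47, diff = 21

21


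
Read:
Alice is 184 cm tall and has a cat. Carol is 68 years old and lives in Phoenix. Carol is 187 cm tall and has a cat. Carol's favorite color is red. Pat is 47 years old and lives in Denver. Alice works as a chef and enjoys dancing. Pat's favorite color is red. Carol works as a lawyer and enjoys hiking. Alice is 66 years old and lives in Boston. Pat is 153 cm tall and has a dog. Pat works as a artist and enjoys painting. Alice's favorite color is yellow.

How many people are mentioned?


People: Carol, Alice, Pat. Count = 3

3


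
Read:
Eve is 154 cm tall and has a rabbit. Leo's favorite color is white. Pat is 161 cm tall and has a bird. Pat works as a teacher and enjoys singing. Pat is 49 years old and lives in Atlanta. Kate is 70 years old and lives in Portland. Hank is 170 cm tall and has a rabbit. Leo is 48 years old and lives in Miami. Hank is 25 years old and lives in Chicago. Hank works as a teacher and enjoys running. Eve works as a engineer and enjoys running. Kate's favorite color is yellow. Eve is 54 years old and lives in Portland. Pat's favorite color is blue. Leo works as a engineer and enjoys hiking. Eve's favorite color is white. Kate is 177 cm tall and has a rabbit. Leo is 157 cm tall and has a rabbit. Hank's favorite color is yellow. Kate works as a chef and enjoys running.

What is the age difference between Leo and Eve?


|48 - 54| = 6

6
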